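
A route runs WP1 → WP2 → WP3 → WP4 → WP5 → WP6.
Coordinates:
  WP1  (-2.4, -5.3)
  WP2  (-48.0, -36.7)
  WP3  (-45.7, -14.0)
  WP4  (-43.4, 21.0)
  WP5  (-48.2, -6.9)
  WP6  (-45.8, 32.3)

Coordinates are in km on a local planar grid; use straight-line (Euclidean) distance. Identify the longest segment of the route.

Leg distances:
WP1→WP2: 55.4 km
WP2→WP3: 22.8 km
WP3→WP4: 35.1 km
WP4→WP5: 28.3 km
WP5→WP6: 39.3 km
The longest leg is WP1–WP2 at 55.4 km.

WP1–WP2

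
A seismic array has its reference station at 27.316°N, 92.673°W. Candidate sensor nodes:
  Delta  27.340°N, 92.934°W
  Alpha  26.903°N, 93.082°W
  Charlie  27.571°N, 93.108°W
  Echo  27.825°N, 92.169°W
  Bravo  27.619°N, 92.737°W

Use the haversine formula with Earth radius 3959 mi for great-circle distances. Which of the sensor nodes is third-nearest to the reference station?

Distance to each, sorted:
Delta: 16.1 mi
Bravo: 21.3 mi
Charlie: 32.0 mi
Alpha: 38.0 mi
Echo: 46.8 mi
The third-nearest is Charlie at 32.0 mi.

Charlie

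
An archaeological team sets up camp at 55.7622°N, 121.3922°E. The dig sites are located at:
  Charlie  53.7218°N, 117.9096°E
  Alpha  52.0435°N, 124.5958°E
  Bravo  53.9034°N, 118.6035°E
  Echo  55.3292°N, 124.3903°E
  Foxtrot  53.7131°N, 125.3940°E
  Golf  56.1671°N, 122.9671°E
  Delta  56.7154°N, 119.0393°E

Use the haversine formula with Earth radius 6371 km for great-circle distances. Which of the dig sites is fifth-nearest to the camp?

Distances from the camp (55.7622°N, 121.3922°E):
Golf: 107.9 km
Delta: 179.9 km
Echo: 194.6 km
Bravo: 273.1 km
Charlie: 318.4 km
Foxtrot: 343.3 km
Alpha: 463.6 km
The fifth-nearest is Charlie at 318.4 km.

Charlie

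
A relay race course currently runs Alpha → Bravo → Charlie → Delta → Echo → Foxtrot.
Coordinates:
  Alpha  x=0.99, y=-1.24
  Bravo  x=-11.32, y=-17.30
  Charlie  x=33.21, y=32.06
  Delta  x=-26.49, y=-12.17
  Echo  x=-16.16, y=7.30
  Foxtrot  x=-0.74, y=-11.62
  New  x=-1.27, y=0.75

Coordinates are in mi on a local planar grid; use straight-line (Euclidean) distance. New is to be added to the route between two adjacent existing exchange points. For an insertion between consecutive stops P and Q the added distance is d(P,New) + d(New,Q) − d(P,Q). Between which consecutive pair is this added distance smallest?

between Charlie and Delta

Added distance for inserting New between each consecutive pair:
Alpha–Bravo: 3.4 mi
Bravo–Charlie: 0.8 mi
Charlie–Delta: 0.6 mi
Delta–Echo: 22.6 mi
Echo–Foxtrot: 4.2 mi
Smallest added distance is 0.6 mi, inserting between Charlie and Delta.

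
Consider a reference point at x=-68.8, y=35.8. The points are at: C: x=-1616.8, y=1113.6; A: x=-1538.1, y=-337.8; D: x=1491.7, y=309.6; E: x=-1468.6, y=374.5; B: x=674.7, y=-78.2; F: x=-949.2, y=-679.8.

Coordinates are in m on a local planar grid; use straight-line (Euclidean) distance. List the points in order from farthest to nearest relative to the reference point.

C, D, A, E, F, B

Distances from the reference point:
C x=-1616.8, y=1113.6: 1886.3 m
D x=1491.7, y=309.6: 1584.3 m
A x=-1538.1, y=-337.8: 1516.1 m
E x=-1468.6, y=374.5: 1440.2 m
F x=-949.2, y=-679.8: 1134.5 m
B x=674.7, y=-78.2: 752.2 m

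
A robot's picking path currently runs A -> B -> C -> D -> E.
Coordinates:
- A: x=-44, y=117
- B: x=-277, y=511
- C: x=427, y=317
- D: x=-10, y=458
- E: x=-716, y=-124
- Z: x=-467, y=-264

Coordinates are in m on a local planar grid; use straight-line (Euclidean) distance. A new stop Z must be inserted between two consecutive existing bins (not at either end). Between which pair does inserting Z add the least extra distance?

between D and E

Added distance for inserting Z between each consecutive pair:
A–B: 909.5 m
B–C: 1133.9 m
C–D: 1461.5 m
D–E: 225.2 m
Smallest added distance is 225.2 m, inserting between D and E.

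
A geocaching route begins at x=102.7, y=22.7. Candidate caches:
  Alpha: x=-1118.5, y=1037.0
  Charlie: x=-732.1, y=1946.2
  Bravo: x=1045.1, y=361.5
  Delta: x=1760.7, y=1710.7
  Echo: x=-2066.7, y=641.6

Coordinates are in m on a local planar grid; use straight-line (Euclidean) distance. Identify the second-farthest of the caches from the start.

Echo

Distance to each, sorted:
Delta: 2366.1 m
Echo: 2256.0 m
Charlie: 2096.8 m
Alpha: 1587.5 m
Bravo: 1001.5 m
The second-farthest is Echo at 2256.0 m.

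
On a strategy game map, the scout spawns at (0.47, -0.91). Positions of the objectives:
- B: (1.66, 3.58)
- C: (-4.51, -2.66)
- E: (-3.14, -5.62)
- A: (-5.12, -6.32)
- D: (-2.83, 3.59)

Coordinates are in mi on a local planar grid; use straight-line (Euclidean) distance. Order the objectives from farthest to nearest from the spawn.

Distances from the spawn:
A (-5.12, -6.32): 7.8 mi
E (-3.14, -5.62): 5.9 mi
D (-2.83, 3.59): 5.6 mi
C (-4.51, -2.66): 5.3 mi
B (1.66, 3.58): 4.6 mi

A, E, D, C, B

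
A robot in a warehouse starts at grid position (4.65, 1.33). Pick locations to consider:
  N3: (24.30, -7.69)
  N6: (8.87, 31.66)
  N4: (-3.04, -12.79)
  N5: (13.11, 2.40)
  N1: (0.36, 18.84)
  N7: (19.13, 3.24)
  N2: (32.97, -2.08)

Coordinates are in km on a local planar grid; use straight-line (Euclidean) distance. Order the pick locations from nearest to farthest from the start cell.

Distance from the start cell at (4.65, 1.33) to each:
N5 (13.11, 2.40): 8.5 km
N7 (19.13, 3.24): 14.6 km
N4 (-3.04, -12.79): 16.1 km
N1 (0.36, 18.84): 18.0 km
N3 (24.30, -7.69): 21.6 km
N2 (32.97, -2.08): 28.5 km
N6 (8.87, 31.66): 30.6 km

N5, N7, N4, N1, N3, N2, N6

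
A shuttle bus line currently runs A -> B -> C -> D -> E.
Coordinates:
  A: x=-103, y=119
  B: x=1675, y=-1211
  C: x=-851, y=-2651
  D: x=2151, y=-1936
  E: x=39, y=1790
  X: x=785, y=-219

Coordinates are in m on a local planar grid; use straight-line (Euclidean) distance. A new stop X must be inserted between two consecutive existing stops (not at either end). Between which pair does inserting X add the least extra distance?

Added distance for inserting X between each consecutive pair:
A–B: 62.5 m
B–C: 1356.2 m
C–D: 2039.2 m
D–E: 54.2 m
Smallest added distance is 54.2 m, inserting between D and E.

between D and E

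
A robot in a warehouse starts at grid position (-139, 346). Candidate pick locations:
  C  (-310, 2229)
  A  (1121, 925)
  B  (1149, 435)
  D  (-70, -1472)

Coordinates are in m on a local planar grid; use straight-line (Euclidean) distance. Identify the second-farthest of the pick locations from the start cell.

D

Distance to each, sorted:
C: 1890.7 m
D: 1819.3 m
A: 1386.7 m
B: 1291.1 m
The second-farthest is D at 1819.3 m.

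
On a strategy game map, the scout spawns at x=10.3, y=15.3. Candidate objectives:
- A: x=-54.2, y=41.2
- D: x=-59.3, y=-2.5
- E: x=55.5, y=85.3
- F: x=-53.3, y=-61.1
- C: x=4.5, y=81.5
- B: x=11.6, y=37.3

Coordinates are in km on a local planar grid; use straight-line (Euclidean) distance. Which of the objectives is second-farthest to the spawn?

E

Distances from the spawn (x=10.3, y=15.3):
F: 99.4 km
E: 83.3 km
D: 71.8 km
A: 69.5 km
C: 66.5 km
B: 22.0 km
The second-farthest is E at 83.3 km.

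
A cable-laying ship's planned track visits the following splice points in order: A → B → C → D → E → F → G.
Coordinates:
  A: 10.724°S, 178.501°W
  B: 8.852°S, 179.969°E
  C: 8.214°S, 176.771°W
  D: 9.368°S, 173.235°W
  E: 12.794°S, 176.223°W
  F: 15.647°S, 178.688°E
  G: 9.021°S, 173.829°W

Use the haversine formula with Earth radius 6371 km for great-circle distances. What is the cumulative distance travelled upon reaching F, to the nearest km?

2177 km

Leg distances:
A→B: 267.3 km  (cumulative 267.3 km)
B→C: 365.4 km  (cumulative 632.7 km)
C→D: 409.2 km  (cumulative 1041.9 km)
D→E: 501.4 km  (cumulative 1543.3 km)
E→F: 633.6 km  (cumulative 2176.9 km)
Cumulative distance at F ≈ 2177 km.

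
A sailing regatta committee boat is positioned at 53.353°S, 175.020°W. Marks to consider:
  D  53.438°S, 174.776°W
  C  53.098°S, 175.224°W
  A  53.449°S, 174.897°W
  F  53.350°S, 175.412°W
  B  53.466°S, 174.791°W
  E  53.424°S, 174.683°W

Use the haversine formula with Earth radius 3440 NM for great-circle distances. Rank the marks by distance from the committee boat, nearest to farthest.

Distances from the committee boat:
A 53.449°S, 174.897°W: 7.3 NM
D 53.438°S, 174.776°W: 10.1 NM
B 53.466°S, 174.791°W: 10.6 NM
E 53.424°S, 174.683°W: 12.8 NM
F 53.350°S, 175.412°W: 14.0 NM
C 53.098°S, 175.224°W: 17.0 NM

A, D, B, E, F, C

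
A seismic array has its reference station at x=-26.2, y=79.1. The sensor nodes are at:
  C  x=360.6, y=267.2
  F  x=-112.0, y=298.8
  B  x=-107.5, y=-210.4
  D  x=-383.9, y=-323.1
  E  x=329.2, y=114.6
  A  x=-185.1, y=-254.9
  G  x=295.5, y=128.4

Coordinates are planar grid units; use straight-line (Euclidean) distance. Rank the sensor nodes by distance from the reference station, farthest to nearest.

Distances from the reference station:
D x=-383.9, y=-323.1: 538.3
C x=360.6, y=267.2: 430.1
A x=-185.1, y=-254.9: 369.9
E x=329.2, y=114.6: 357.2
G x=295.5, y=128.4: 325.5
B x=-107.5, y=-210.4: 300.7
F x=-112.0, y=298.8: 235.9

D, C, A, E, G, B, F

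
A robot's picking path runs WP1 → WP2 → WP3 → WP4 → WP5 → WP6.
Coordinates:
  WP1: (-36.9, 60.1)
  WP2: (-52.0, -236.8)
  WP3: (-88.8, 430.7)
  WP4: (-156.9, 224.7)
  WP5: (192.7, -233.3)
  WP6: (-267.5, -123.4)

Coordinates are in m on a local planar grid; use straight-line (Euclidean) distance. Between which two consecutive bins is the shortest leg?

Leg distances:
WP1→WP2: 297.3 m
WP2→WP3: 668.5 m
WP3→WP4: 217.0 m
WP4→WP5: 576.2 m
WP5→WP6: 473.1 m
The shortest leg is WP3–WP4 at 217.0 m.

WP3–WP4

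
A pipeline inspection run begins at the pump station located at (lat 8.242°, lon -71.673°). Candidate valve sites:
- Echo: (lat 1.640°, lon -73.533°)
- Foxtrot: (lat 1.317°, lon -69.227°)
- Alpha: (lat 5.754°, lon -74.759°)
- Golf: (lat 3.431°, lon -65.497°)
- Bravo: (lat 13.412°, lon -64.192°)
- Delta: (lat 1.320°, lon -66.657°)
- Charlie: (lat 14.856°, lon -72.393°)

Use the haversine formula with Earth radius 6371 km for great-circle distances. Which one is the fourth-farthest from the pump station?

Foxtrot

Distances from the pump station ((lat 8.242°, lon -71.673°)):
Bravo: 998.8 km
Delta: 949.2 km
Golf: 867.5 km
Foxtrot: 816.3 km
Echo: 762.4 km
Charlie: 739.6 km
Alpha: 438.8 km
The fourth-farthest is Foxtrot at 816.3 km.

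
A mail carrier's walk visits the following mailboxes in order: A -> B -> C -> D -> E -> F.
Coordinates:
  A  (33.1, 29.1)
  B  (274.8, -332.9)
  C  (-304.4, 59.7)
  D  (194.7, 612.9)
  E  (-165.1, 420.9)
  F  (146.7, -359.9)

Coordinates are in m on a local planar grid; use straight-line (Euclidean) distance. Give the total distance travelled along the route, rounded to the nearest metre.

3129 m

Leg distances:
A→B: 435.3 m  (cumulative 435.3 m)
B→C: 699.7 m  (cumulative 1135.0 m)
C→D: 745.1 m  (cumulative 1880.1 m)
D→E: 407.8 m  (cumulative 2287.9 m)
E→F: 840.8 m  (cumulative 3128.6 m)
Total route length ≈ 3129 m.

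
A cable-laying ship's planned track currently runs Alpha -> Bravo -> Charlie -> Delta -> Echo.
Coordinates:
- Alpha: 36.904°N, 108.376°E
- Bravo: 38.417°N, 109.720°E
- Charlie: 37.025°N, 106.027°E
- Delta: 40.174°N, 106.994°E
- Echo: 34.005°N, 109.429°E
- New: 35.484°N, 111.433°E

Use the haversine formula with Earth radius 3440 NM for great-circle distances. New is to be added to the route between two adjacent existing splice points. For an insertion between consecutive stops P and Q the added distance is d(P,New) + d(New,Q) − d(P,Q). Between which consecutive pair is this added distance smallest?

Added distance for inserting New between each consecutive pair:
Alpha–Bravo: 254.2 NM
Bravo–Charlie: 277.6 NM
Charlie–Delta: 434.6 NM
Delta–Echo: 96.1 NM
Smallest added distance is 96.1 NM, inserting between Delta and Echo.

between Delta and Echo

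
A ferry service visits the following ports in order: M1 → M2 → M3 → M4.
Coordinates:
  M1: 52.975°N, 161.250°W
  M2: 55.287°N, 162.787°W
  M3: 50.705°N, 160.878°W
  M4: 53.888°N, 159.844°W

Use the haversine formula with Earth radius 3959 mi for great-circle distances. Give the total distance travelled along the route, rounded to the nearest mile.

722 mi

Leg distances:
M1→M2: 171.4 mi  (cumulative 171.4 mi)
M2→M3: 326.4 mi  (cumulative 497.8 mi)
M3→M4: 224.2 mi  (cumulative 722.0 mi)
Total route length ≈ 722 mi.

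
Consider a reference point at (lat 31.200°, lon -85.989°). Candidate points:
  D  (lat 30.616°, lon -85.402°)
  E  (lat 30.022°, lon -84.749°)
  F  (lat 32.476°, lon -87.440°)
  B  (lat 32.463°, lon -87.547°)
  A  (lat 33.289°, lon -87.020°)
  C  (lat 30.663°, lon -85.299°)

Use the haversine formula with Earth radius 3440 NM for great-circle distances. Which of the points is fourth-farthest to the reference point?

Distances from the reference point ((lat 31.200°, lon -85.989°)):
A: 135.9 NM
B: 109.8 NM
F: 106.5 NM
E: 95.4 NM
C: 48.0 NM
D: 46.3 NM
The fourth-farthest is E at 95.4 NM.

E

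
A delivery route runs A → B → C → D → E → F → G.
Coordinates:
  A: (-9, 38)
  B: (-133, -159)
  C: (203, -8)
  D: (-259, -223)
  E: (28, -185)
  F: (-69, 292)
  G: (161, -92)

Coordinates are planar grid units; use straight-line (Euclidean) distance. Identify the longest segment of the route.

Leg distances:
A→B: 232.8
B→C: 368.4
C→D: 509.6
D→E: 289.5
E→F: 486.8
F→G: 447.6
The longest leg is C–D at 509.6.

C–D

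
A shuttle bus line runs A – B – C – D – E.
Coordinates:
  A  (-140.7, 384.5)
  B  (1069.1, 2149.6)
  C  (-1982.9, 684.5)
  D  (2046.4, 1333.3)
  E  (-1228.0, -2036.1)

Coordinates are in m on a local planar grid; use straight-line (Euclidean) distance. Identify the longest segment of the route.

Leg distances:
A→B: 2139.9 m
B→C: 3385.4 m
C→D: 4081.2 m
D→E: 4698.4 m
The longest leg is D–E at 4698.4 m.

D–E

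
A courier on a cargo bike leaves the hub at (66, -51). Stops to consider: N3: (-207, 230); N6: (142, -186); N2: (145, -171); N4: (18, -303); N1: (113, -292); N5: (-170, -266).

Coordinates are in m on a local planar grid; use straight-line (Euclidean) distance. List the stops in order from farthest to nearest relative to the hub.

Distance from the hub at (66, -51) to each:
N3 (-207, 230): 391.8 m
N5 (-170, -266): 319.3 m
N4 (18, -303): 256.5 m
N1 (113, -292): 245.5 m
N6 (142, -186): 154.9 m
N2 (145, -171): 143.7 m

N3, N5, N4, N1, N6, N2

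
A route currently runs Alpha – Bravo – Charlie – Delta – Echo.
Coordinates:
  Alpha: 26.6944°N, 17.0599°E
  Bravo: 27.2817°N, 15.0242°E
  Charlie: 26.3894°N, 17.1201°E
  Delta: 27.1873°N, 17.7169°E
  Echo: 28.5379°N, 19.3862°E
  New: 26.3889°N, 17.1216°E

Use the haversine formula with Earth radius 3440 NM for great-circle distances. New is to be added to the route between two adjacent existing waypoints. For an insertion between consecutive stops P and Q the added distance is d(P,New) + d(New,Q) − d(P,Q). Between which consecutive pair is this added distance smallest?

between Charlie and Delta

Added distance for inserting New between each consecutive pair:
Alpha–Bravo: 28.7 NM
Bravo–Charlie: 0.2 NM
Charlie–Delta: 0.1 NM
Delta–Echo: 114.1 NM
Smallest added distance is 0.1 NM, inserting between Charlie and Delta.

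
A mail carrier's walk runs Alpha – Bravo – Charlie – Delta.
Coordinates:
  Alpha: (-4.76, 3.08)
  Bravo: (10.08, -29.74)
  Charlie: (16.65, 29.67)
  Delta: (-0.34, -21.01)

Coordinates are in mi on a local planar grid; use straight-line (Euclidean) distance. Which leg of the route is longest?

Bravo–Charlie

Leg distances:
Alpha→Bravo: 36.0 mi
Bravo→Charlie: 59.8 mi
Charlie→Delta: 53.5 mi
The longest leg is Bravo–Charlie at 59.8 mi.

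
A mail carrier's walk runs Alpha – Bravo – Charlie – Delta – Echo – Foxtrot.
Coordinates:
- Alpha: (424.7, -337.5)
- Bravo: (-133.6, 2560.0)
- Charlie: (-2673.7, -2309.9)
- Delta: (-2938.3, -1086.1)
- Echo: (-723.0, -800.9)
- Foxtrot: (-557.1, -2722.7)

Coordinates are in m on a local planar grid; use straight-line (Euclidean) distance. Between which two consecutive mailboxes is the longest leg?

Leg distances:
Alpha→Bravo: 2950.8 m
Bravo→Charlie: 5492.5 m
Charlie→Delta: 1252.1 m
Delta→Echo: 2233.6 m
Echo→Foxtrot: 1928.9 m
The longest leg is Bravo–Charlie at 5492.5 m.

Bravo–Charlie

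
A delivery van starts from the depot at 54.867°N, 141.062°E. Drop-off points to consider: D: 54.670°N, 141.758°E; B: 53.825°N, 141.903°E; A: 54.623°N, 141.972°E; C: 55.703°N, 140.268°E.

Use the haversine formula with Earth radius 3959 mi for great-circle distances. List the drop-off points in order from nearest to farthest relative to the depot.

Distance from the depot at 54.867°N, 141.062°E to each:
D 54.670°N, 141.758°E: 30.9 mi
A 54.623°N, 141.972°E: 40.0 mi
C 55.703°N, 140.268°E: 65.7 mi
B 53.825°N, 141.903°E: 79.6 mi

D, A, C, B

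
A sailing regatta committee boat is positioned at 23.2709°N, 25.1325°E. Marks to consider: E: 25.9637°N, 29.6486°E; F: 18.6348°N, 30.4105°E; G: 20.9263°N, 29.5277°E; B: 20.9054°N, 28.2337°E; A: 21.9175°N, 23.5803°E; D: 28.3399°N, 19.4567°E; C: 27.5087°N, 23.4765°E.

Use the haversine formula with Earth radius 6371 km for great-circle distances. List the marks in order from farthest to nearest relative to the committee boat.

Computing each great-circle distance from 23.2709°N, 25.1325°E:
D 28.3399°N, 19.4567°E: 800.1 km
F 18.6348°N, 30.4105°E: 752.2 km
E 25.9637°N, 29.6486°E: 545.9 km
G 20.9263°N, 29.5277°E: 522.5 km
C 27.5087°N, 23.4765°E: 499.7 km
B 20.9054°N, 28.2337°E: 413.8 km
A 21.9175°N, 23.5803°E: 219.2 km

D, F, E, G, C, B, A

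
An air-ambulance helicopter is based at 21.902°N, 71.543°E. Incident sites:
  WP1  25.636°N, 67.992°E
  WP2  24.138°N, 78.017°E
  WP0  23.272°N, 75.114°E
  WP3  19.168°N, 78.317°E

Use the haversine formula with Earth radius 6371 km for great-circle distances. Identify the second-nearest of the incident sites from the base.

Distance to each, sorted:
WP0: 397.0 km
WP1: 550.4 km
WP2: 707.6 km
WP3: 768.0 km
The second-nearest is WP1 at 550.4 km.

WP1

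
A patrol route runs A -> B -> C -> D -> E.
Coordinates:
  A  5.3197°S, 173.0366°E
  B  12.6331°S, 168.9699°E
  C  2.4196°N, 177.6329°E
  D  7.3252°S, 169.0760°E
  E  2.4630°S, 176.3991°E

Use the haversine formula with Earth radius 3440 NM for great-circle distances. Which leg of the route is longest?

B–C

Leg distances:
A→B: 500.9 NM
B→C: 1040.9 NM
C→D: 777.9 NM
D→E: 526.3 NM
The longest leg is B–C at 1040.9 NM.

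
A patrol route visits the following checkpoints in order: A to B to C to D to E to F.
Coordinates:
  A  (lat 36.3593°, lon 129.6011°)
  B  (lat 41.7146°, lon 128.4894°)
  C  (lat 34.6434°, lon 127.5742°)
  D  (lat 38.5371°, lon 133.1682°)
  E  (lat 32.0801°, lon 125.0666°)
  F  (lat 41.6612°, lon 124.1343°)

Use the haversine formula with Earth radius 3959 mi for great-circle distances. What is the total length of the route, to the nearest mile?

Leg distances:
A→B: 374.8 mi  (cumulative 374.8 mi)
B→C: 491.1 mi  (cumulative 865.9 mi)
C→D: 410.6 mi  (cumulative 1276.5 mi)
D→E: 638.0 mi  (cumulative 1914.5 mi)
E→F: 664.0 mi  (cumulative 2578.6 mi)
Total route length ≈ 2579 mi.

2579 mi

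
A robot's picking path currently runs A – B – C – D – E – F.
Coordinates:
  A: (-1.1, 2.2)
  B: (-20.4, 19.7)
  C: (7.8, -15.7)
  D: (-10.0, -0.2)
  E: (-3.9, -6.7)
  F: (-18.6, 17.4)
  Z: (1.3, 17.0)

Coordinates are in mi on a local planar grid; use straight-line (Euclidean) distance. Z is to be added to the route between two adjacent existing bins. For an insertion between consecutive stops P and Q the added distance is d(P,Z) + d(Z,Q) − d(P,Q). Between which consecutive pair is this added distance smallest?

Added distance for inserting Z between each consecutive pair:
A–B: 10.8 mi
B–C: 9.9 mi
C–D: 30.3 mi
D–E: 35.9 mi
E–F: 15.9 mi
Smallest added distance is 9.9 mi, inserting between B and C.

between B and C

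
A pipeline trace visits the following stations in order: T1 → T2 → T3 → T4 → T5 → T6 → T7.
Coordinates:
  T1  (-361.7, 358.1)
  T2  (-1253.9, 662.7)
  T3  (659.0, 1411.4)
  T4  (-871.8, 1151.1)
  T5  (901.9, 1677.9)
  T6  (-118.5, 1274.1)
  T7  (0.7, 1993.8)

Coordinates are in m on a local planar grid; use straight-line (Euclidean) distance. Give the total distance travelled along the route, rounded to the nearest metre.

8227 m

Leg distances:
T1→T2: 942.8 m  (cumulative 942.8 m)
T2→T3: 2054.2 m  (cumulative 2997.0 m)
T3→T4: 1552.8 m  (cumulative 4549.7 m)
T4→T5: 1850.3 m  (cumulative 6400.0 m)
T5→T6: 1097.4 m  (cumulative 7497.4 m)
T6→T7: 729.5 m  (cumulative 8226.9 m)
Total route length ≈ 8227 m.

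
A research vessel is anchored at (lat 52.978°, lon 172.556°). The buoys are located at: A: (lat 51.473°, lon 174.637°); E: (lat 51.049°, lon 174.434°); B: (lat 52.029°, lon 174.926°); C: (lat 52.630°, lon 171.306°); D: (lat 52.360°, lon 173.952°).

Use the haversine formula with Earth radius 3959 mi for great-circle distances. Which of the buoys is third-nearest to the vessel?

Distances from the vessel ((lat 52.978°, lon 172.556°)):
C: 57.5 mi
D: 72.4 mi
B: 119.3 mi
A: 136.3 mi
E: 155.4 mi
The third-nearest is B at 119.3 mi.

B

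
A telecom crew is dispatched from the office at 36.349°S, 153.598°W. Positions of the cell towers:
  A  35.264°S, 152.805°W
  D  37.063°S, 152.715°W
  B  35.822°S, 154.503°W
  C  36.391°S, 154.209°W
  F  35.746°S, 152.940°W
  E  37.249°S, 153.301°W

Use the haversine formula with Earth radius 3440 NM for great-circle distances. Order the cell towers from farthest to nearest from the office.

Computing each great-circle distance from 36.349°S, 153.598°W:
A 35.264°S, 152.805°W: 75.7 NM
D 37.063°S, 152.715°W: 60.4 NM
E 37.249°S, 153.301°W: 55.9 NM
B 35.822°S, 154.503°W: 54.1 NM
F 35.746°S, 152.940°W: 48.3 NM
C 36.391°S, 154.209°W: 29.6 NM

A, D, E, B, F, C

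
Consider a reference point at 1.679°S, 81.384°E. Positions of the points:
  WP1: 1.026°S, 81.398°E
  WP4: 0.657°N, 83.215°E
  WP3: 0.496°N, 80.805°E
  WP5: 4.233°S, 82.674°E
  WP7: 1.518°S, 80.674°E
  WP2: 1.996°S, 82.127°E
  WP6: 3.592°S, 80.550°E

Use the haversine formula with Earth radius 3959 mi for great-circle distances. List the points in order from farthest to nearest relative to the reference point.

WP4, WP5, WP3, WP6, WP2, WP7, WP1

Distances from the reference point:
WP4 0.657°N, 83.215°E: 205.1 mi
WP5 4.233°S, 82.674°E: 197.7 mi
WP3 0.496°N, 80.805°E: 155.5 mi
WP6 3.592°S, 80.550°E: 144.2 mi
WP2 1.996°S, 82.127°E: 55.8 mi
WP7 1.518°S, 80.674°E: 50.3 mi
WP1 1.026°S, 81.398°E: 45.1 mi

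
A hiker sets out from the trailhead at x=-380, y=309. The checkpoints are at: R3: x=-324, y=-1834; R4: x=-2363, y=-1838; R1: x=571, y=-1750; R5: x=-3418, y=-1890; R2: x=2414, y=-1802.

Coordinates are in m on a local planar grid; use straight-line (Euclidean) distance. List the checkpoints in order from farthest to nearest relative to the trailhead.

R5, R2, R4, R1, R3

Computing each straight-line distance from x=-380, y=309:
R5 x=-3418, y=-1890: 3750.3 m
R2 x=2414, y=-1802: 3501.8 m
R4 x=-2363, y=-1838: 2922.7 m
R1 x=571, y=-1750: 2268.0 m
R3 x=-324, y=-1834: 2143.7 m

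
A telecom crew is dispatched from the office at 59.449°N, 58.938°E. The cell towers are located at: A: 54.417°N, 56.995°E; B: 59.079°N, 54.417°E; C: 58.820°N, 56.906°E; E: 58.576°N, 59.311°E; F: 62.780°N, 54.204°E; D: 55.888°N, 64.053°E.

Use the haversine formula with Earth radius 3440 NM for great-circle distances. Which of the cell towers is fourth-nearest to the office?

F

Distance to each, sorted:
E: 53.7 NM
C: 73.1 NM
B: 140.5 NM
F: 242.4 NM
D: 269.4 NM
A: 308.7 NM
The fourth-nearest is F at 242.4 NM.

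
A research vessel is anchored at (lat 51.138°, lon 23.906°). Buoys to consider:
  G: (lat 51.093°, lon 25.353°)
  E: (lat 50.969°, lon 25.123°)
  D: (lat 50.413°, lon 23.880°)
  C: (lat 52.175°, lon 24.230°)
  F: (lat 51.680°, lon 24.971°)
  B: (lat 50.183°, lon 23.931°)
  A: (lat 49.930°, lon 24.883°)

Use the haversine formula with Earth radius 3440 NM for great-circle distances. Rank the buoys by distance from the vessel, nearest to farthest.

Distances from the vessel:
D (lat 50.413°, lon 23.880°): 43.5 NM
E (lat 50.969°, lon 25.123°): 47.0 NM
F (lat 51.680°, lon 24.971°): 51.5 NM
G (lat 51.093°, lon 25.353°): 54.6 NM
B (lat 50.183°, lon 23.931°): 57.3 NM
C (lat 52.175°, lon 24.230°): 63.4 NM
A (lat 49.930°, lon 24.883°): 81.5 NM

D, E, F, G, B, C, A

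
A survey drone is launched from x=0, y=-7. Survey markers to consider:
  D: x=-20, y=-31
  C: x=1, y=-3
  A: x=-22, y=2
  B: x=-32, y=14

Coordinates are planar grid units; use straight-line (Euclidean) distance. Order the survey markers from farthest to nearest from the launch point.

B, D, A, C

Distances from the launch point:
B x=-32, y=14: 38.3
D x=-20, y=-31: 31.2
A x=-22, y=2: 23.8
C x=1, y=-3: 4.1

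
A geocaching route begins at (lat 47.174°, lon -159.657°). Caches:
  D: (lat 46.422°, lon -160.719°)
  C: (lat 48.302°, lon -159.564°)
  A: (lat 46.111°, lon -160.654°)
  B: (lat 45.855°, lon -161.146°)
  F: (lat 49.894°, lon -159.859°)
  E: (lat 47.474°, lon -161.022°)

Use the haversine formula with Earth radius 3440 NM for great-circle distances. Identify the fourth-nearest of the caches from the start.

A

Distances from the start ((lat 47.174°, lon -159.657°)):
E: 58.4 NM
D: 62.8 NM
C: 67.8 NM
A: 75.9 NM
B: 100.3 NM
F: 163.5 NM
The fourth-nearest is A at 75.9 NM.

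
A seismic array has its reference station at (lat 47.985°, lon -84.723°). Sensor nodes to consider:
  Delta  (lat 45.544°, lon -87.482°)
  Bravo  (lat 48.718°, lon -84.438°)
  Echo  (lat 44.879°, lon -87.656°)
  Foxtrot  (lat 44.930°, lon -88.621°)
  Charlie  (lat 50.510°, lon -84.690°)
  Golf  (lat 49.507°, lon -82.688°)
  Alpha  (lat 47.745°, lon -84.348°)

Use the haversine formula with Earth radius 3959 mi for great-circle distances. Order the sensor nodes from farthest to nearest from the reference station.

Foxtrot, Echo, Delta, Charlie, Golf, Bravo, Alpha

Distance from the reference station at (lat 47.985°, lon -84.723°) to each:
Foxtrot (lat 44.930°, lon -88.621°): 281.0 mi
Echo (lat 44.879°, lon -87.656°): 256.0 mi
Delta (lat 45.544°, lon -87.482°): 213.3 mi
Charlie (lat 50.510°, lon -84.690°): 174.5 mi
Golf (lat 49.507°, lon -82.688°): 140.2 mi
Bravo (lat 48.718°, lon -84.438°): 52.3 mi
Alpha (lat 47.745°, lon -84.348°): 24.0 mi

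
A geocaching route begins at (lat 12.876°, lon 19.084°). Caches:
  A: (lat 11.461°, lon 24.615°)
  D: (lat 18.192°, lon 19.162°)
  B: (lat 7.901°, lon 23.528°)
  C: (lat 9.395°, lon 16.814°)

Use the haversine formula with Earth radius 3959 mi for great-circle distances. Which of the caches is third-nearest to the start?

Distances from the start ((lat 12.876°, lon 19.084°)):
C: 285.5 mi
D: 367.4 mi
A: 386.2 mi
B: 457.5 mi
The third-nearest is A at 386.2 mi.

A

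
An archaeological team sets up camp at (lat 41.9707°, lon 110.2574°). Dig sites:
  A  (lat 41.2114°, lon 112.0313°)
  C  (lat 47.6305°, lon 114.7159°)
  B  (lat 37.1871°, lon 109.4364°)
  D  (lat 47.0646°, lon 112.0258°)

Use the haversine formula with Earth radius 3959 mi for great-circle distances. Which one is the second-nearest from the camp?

B

Distance to each, sorted:
A: 105.6 mi
B: 333.4 mi
D: 362.6 mi
C: 447.8 mi
The second-nearest is B at 333.4 mi.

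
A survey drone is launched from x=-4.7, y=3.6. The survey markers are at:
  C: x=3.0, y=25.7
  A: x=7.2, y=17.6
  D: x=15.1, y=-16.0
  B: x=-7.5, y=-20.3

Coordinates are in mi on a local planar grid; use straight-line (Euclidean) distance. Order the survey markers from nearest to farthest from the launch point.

Distances from the launch point:
A x=7.2, y=17.6: 18.4 mi
C x=3.0, y=25.7: 23.4 mi
B x=-7.5, y=-20.3: 24.1 mi
D x=15.1, y=-16.0: 27.9 mi

A, C, B, D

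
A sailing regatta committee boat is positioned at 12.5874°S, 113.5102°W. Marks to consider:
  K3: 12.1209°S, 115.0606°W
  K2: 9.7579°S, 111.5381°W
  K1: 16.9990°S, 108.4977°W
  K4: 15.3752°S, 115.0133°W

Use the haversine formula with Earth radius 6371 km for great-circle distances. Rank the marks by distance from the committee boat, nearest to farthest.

Distances from the committee boat:
K3 12.1209°S, 115.0606°W: 176.2 km
K4 15.3752°S, 115.0133°W: 349.8 km
K2 9.7579°S, 111.5381°W: 381.1 km
K1 16.9990°S, 108.4977°W: 728.6 km

K3, K4, K2, K1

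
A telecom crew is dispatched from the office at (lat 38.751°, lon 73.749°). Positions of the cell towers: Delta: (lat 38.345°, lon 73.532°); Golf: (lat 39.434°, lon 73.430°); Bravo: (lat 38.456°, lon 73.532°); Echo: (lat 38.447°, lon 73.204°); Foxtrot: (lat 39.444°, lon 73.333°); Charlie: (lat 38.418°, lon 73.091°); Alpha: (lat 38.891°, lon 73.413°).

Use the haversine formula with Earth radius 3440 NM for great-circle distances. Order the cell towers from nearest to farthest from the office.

Distances from the office:
Alpha (lat 38.891°, lon 73.413°): 17.8 NM
Bravo (lat 38.456°, lon 73.532°): 20.4 NM
Delta (lat 38.345°, lon 73.532°): 26.4 NM
Echo (lat 38.447°, lon 73.204°): 31.4 NM
Charlie (lat 38.418°, lon 73.091°): 36.8 NM
Golf (lat 39.434°, lon 73.430°): 43.6 NM
Foxtrot (lat 39.444°, lon 73.333°): 45.9 NM

Alpha, Bravo, Delta, Echo, Charlie, Golf, Foxtrot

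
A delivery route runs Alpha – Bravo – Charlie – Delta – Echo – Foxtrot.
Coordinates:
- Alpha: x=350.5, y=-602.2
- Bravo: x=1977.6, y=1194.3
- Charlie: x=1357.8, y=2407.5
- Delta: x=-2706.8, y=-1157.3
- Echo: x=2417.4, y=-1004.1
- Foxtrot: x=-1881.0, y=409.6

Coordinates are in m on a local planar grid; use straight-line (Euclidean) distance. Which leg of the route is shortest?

Leg distances:
Alpha→Bravo: 2423.8 m
Bravo→Charlie: 1362.4 m
Charlie→Delta: 5406.4 m
Delta→Echo: 5126.5 m
Echo→Foxtrot: 4524.9 m
The shortest leg is Bravo–Charlie at 1362.4 m.

Bravo–Charlie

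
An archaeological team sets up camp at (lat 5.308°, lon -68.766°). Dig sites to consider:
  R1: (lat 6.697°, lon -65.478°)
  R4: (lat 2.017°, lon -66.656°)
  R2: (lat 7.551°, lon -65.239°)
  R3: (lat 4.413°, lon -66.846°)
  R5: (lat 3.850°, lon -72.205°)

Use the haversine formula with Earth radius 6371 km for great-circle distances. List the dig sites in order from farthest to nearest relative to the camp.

Computing each great-circle distance from (lat 5.308°, lon -68.766°):
R2 (lat 7.551°, lon -65.239°): 462.7 km
R4 (lat 2.017°, lon -66.656°): 434.4 km
R5 (lat 3.850°, lon -72.205°): 414.2 km
R1 (lat 6.697°, lon -65.478°): 395.0 km
R3 (lat 4.413°, lon -66.846°): 234.9 km

R2, R4, R5, R1, R3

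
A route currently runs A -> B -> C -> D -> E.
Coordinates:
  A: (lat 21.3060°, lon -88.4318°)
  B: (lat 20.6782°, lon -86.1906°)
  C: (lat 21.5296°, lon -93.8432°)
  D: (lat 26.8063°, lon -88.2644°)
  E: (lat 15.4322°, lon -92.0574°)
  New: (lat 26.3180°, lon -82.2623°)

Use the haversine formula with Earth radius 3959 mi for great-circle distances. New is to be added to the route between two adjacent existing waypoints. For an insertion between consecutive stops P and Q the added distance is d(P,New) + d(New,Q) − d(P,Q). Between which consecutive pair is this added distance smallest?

between D and E

Added distance for inserting New between each consecutive pair:
A–B: 832.8 mi
B–C: 767.9 mi
C–D: 668.3 mi
D–E: 531.3 mi
Smallest added distance is 531.3 mi, inserting between D and E.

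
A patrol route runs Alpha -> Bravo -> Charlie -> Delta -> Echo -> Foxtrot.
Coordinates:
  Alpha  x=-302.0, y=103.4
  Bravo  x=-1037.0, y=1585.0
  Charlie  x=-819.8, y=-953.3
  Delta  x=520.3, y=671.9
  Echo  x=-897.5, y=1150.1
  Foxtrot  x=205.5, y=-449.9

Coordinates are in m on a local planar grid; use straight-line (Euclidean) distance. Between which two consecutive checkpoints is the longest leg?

Bravo–Charlie

Leg distances:
Alpha→Bravo: 1653.9 m
Bravo→Charlie: 2547.6 m
Charlie→Delta: 2106.5 m
Delta→Echo: 1496.3 m
Echo→Foxtrot: 1943.3 m
The longest leg is Bravo–Charlie at 2547.6 m.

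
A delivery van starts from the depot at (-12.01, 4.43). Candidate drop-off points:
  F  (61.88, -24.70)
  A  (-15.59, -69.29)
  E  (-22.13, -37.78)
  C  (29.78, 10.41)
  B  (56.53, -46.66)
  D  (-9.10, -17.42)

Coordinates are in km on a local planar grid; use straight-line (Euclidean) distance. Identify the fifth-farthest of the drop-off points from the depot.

Distance to each, sorted:
B: 85.5 km
F: 79.4 km
A: 73.8 km
E: 43.4 km
C: 42.2 km
D: 22.0 km
The fifth-farthest is C at 42.2 km.

C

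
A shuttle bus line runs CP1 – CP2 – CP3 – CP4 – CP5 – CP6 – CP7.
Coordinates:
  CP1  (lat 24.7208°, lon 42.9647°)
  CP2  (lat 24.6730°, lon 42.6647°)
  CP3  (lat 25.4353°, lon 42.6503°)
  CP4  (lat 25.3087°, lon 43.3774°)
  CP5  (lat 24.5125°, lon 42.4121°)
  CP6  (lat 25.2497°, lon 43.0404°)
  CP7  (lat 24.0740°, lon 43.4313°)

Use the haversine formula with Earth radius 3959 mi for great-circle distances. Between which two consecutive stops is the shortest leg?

CP1–CP2

Leg distances:
CP1→CP2: 19.1 mi
CP2→CP3: 52.7 mi
CP3→CP4: 46.2 mi
CP4→CP5: 81.8 mi
CP5→CP6: 64.4 mi
CP6→CP7: 84.9 mi
The shortest leg is CP1–CP2 at 19.1 mi.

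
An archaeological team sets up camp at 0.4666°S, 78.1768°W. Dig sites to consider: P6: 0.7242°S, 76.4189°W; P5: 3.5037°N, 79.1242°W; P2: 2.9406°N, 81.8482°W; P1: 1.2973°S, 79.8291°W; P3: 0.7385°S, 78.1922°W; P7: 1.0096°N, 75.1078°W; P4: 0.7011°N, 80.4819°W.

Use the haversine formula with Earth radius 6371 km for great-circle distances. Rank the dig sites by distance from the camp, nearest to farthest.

P3, P6, P1, P4, P7, P5, P2

Distances from the camp:
P3 0.7385°S, 78.1922°W: 30.3 km
P6 0.7242°S, 76.4189°W: 197.5 km
P1 1.2973°S, 79.8291°W: 205.6 km
P4 0.7011°N, 80.4819°W: 287.3 km
P7 1.0096°N, 75.1078°W: 378.7 km
P5 3.5037°N, 79.1242°W: 453.9 km
P2 2.9406°N, 81.8482°W: 556.8 km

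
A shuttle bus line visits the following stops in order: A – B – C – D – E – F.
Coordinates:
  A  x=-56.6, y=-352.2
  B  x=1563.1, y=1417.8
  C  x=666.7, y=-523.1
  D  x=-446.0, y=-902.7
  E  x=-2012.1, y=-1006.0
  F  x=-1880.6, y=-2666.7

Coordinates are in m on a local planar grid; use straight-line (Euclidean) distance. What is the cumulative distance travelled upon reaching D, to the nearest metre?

Leg distances:
A→B: 2399.2 m  (cumulative 2399.2 m)
B→C: 2137.9 m  (cumulative 4537.1 m)
C→D: 1175.7 m  (cumulative 5712.8 m)
Cumulative distance at D ≈ 5713 m.

5713 m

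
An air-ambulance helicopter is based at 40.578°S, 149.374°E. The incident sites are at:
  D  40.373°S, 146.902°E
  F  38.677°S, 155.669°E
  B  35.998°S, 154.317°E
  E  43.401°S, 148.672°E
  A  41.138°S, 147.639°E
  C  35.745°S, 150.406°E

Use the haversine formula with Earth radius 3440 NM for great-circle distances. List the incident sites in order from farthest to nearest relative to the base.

Distance from the base at 40.578°S, 149.374°E to each:
B 35.998°S, 154.317°E: 360.2 NM
F 38.677°S, 155.669°E: 312.6 NM
C 35.745°S, 150.406°E: 294.2 NM
E 43.401°S, 148.672°E: 172.4 NM
D 40.373°S, 146.902°E: 113.6 NM
A 41.138°S, 147.639°E: 85.7 NM

B, F, C, E, D, A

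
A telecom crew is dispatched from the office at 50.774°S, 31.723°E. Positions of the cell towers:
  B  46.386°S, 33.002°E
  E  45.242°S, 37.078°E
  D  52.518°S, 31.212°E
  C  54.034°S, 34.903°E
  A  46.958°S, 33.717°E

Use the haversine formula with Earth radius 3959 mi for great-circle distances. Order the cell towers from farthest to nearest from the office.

E, B, A, C, D

Distance from the office at 50.774°S, 31.723°E to each:
E 45.242°S, 37.078°E: 455.1 mi
B 46.386°S, 33.002°E: 308.8 mi
A 46.958°S, 33.717°E: 278.8 mi
C 54.034°S, 34.903°E: 262.1 mi
D 52.518°S, 31.212°E: 122.5 mi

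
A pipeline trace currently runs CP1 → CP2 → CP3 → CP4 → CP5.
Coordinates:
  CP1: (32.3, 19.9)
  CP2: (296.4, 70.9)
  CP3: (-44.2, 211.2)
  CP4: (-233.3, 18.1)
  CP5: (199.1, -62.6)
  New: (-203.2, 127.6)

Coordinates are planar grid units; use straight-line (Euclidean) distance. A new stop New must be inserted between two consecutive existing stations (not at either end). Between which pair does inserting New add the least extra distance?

Added distance for inserting New between each consecutive pair:
CP1–CP2: 492.8
CP2–CP3: 314.1
CP3–CP4: 22.9
CP4–CP5: 118.7
Smallest added distance is 22.9, inserting between CP3 and CP4.

between CP3 and CP4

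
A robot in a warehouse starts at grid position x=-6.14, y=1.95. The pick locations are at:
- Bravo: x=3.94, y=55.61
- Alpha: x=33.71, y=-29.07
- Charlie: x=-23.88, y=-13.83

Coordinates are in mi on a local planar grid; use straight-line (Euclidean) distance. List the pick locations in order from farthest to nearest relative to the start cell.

Distances from the start cell:
Bravo x=3.94, y=55.61: 54.6 mi
Alpha x=33.71, y=-29.07: 50.5 mi
Charlie x=-23.88, y=-13.83: 23.7 mi

Bravo, Alpha, Charlie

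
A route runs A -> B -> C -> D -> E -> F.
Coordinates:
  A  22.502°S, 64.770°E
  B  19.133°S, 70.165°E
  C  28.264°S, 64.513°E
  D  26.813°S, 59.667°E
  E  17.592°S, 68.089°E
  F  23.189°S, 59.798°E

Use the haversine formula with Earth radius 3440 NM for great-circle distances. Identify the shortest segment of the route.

Leg distances:
A→B: 364.1 NM
B→C: 629.9 NM
C→D: 272.3 NM
D→E: 724.5 NM
E→F: 574.8 NM
The shortest leg is C–D at 272.3 NM.

C–D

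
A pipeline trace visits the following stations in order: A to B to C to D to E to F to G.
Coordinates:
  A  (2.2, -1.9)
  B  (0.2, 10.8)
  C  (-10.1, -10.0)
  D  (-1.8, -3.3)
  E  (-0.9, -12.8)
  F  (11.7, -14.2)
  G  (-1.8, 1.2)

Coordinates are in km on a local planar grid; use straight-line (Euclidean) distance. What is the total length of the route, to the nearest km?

Leg distances:
A→B: 12.9 km  (cumulative 12.9 km)
B→C: 23.2 km  (cumulative 36.1 km)
C→D: 10.7 km  (cumulative 46.7 km)
D→E: 9.5 km  (cumulative 56.3 km)
E→F: 12.7 km  (cumulative 69.0 km)
F→G: 20.5 km  (cumulative 89.4 km)
Total route length ≈ 89 km.

89 km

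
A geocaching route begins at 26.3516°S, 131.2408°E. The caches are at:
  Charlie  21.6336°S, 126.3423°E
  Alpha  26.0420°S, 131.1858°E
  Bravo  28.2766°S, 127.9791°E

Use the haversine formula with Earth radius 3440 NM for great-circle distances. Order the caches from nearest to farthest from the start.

Alpha, Bravo, Charlie

Computing each great-circle distance from 26.3516°S, 131.2408°E:
Alpha 26.0420°S, 131.1858°E: 18.8 NM
Bravo 28.2766°S, 127.9791°E: 208.9 NM
Charlie 21.6336°S, 126.3423°E: 390.3 NM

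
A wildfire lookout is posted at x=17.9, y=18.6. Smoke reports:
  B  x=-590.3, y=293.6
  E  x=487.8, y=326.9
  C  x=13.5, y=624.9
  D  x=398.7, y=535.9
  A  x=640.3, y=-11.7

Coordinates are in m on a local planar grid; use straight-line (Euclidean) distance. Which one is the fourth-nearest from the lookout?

D

Distances from the lookout (x=17.9, y=18.6):
E: 562.0 m
C: 606.3 m
A: 623.1 m
D: 642.3 m
B: 667.5 m
The fourth-nearest is D at 642.3 m.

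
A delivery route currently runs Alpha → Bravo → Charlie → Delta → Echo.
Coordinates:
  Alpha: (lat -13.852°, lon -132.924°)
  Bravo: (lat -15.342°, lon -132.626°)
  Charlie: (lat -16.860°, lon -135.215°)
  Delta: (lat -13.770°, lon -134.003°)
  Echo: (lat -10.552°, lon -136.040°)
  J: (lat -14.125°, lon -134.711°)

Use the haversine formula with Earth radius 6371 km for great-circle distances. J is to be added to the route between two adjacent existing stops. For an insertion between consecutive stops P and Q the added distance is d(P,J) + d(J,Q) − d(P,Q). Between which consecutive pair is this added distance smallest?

between Charlie and Delta

Added distance for inserting J between each consecutive pair:
Alpha–Bravo: 288.3 km
Bravo–Charlie: 246.7 km
Charlie–Delta: 27.5 km
Delta–Echo: 87.9 km
Smallest added distance is 27.5 km, inserting between Charlie and Delta.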